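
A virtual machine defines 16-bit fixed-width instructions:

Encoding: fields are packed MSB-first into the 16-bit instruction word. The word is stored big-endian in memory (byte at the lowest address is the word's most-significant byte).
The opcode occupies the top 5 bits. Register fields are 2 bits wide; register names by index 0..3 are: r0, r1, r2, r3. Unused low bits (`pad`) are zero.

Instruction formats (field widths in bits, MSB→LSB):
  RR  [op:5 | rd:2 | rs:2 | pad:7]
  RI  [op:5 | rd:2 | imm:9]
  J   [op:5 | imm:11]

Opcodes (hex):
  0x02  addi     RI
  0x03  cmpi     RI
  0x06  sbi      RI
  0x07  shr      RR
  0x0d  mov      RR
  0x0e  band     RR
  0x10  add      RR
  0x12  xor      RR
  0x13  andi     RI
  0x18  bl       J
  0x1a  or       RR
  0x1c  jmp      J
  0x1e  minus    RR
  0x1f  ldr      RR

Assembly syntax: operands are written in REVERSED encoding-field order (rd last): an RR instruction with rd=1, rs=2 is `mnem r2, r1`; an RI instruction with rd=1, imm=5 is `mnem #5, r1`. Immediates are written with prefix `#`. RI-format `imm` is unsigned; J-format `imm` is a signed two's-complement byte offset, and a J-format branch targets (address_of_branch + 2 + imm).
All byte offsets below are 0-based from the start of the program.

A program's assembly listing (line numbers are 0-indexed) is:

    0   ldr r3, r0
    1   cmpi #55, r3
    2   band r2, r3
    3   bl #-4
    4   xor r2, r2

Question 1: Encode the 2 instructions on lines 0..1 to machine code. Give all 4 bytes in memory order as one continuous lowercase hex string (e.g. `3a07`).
f9801e37

L0: ldr op=0x1f:5|rd=0:2|rs=3:2|pad=0:7 ⇒ 0xf980 ⇒ big f9 80
L1: cmpi op=0x3:5|rd=3:2|imm=55:9 ⇒ 0x1e37 ⇒ big 1e 37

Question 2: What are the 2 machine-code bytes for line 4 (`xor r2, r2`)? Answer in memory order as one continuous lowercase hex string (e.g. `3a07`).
line 4 (xor): pack op=0x12:5|rd=2:2|rs=2:2|pad=0:7 = 0x9500; big→ 95 00

9500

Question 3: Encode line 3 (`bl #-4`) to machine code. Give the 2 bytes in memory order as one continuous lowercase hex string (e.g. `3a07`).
L3: bl op=0x18:5|imm=-4:11 ⇒ 0xc7fc ⇒ big c7 fc

c7fc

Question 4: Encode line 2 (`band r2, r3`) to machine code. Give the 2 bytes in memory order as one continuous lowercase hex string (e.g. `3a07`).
L2: band op=0xe:5|rd=3:2|rs=2:2|pad=0:7 ⇒ 0x7700 ⇒ big 77 00

7700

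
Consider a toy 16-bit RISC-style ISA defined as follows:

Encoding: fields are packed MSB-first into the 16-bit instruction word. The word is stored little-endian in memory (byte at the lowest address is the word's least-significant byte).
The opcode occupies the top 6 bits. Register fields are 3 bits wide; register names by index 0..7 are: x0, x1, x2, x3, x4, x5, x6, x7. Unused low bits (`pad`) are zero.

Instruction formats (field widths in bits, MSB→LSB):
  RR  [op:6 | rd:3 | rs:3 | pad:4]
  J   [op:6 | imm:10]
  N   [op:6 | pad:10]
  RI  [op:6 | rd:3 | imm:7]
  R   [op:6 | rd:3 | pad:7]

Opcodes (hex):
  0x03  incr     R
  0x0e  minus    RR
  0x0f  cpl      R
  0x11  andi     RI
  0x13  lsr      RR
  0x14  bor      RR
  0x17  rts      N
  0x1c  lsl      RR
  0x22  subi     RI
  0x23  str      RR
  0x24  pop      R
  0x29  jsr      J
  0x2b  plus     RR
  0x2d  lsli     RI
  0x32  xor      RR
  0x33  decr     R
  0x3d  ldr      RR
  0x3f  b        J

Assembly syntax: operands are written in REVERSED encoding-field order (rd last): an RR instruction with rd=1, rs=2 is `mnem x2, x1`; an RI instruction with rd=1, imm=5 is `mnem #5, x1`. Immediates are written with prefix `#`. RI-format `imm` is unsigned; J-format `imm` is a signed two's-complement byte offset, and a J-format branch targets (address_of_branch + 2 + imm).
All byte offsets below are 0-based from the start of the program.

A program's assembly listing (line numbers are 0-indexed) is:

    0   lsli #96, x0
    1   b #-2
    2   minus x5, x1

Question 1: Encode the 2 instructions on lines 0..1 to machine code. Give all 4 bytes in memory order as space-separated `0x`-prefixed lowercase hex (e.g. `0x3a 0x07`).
0x60 0xb4 0xfe 0xff

line 0 (lsli): pack op=0x2d:6|rd=0:3|imm=96:7 = 0xb460; little→ 60 b4
line 1 (b): pack op=0x3f:6|imm=-2:10 = 0xfffe; little→ fe ff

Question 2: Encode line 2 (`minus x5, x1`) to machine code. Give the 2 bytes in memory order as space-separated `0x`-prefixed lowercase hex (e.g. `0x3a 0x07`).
0xd0 0x38

L2: minus op=0xe:6|rd=1:3|rs=5:3|pad=0:4 ⇒ 0x38d0 ⇒ little d0 38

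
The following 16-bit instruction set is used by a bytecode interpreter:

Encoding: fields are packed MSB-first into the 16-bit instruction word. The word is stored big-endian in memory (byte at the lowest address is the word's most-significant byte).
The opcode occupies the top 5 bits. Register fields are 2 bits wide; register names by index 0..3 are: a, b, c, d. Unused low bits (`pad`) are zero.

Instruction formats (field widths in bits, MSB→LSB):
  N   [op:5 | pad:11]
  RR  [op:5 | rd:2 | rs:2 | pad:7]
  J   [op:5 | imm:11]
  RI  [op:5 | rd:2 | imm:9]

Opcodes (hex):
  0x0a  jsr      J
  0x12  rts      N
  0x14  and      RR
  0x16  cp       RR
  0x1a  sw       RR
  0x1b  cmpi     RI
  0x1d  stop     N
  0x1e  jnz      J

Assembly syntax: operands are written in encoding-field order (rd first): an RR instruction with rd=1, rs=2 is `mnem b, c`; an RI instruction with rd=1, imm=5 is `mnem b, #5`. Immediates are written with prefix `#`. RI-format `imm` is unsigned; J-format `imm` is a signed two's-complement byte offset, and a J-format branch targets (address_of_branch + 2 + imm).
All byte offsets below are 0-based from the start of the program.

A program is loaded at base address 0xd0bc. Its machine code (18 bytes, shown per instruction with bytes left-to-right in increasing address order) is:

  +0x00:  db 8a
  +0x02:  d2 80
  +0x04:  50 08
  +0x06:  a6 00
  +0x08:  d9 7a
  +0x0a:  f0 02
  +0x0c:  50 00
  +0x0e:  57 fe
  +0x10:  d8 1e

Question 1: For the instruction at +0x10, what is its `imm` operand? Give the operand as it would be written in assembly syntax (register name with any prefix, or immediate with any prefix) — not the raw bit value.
#30

[10] d8 1e → 0xd81e
  opcode bits[15:11]=0x1b: cmpi/RI
  rd: (w>>9)&0x3=0x0 → a
  imm: (w>>0)&0x1ff=0x1e → #30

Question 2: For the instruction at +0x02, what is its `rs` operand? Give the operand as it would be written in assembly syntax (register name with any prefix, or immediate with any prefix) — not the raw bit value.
b

+0x02: d2 80 ⇒ word 0xd280 (big)
  op=0xd280>>11=0x1a ⇒ sw (RR)
  rd: (w>>9)&0x3=0x1 → b
  rs: (w>>7)&0x3=0x1 → b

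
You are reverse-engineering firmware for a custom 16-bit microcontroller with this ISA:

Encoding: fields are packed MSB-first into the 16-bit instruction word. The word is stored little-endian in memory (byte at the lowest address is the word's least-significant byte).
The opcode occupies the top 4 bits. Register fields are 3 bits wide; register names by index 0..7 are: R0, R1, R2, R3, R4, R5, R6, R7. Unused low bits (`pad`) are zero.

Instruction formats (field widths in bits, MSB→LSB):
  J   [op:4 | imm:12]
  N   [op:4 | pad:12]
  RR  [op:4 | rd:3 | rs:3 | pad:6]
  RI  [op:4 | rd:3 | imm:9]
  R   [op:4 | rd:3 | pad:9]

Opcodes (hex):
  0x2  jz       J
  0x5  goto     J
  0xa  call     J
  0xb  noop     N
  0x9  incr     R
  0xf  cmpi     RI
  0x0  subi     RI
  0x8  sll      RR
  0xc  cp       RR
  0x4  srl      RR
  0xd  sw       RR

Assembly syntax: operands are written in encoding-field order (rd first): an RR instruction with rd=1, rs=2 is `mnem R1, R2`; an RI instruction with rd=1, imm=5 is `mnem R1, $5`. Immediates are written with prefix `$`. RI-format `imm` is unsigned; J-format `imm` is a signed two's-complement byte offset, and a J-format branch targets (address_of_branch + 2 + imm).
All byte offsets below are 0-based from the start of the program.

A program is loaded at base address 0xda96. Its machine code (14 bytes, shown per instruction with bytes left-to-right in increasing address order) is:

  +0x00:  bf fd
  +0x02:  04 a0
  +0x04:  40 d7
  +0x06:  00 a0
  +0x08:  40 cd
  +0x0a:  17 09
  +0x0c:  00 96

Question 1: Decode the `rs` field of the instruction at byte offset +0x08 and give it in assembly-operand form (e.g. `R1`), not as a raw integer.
R5

off 0x08: read 40 cd as little → 0xcd40
  opcode bits[15:12]=0xc: cp/RR
  rd@[11:9]=0x6 ⇒ R6
  rs@[8:6]=0x5 ⇒ R5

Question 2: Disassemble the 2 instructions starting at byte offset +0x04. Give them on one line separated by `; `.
@+04  little-endian(40 d7) = 0xd740
  top 4b → 0xd → sw [RR]
  rd@[11:9]=0x3 ⇒ R3
  rs@[8:6]=0x5 ⇒ R5
@+06  little-endian(00 a0) = 0xa000
  top 4b → 0xa → call [J]
  imm@[11:0]=0x0 ⇒ $0

sw R3, R5; call $0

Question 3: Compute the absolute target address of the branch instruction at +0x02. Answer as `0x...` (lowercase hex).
0xda9e

[02] 04 a0 → 0xa004
  op=0xa004>>12=0xa ⇒ call (J)
  [11:0] imm=4 = $4
  target = base 0xda96 + off 0x02 + 2 + imm 4 = 0xda9e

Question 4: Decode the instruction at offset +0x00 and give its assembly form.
off 0x00: read bf fd as little → 0xfdbf
  top 4b → 0xf → cmpi [RI]
  rd@[11:9]=0x6 ⇒ R6
  imm@[8:0]=0x1bf ⇒ $447

cmpi R6, $447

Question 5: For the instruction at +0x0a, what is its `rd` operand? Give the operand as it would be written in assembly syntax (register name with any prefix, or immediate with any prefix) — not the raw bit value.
off 0x0a: read 17 09 as little → 0x0917
  top 4b → 0x0 → subi [RI]
  [11:9] rd=4 = R4
  [8:0] imm=279 = $279

R4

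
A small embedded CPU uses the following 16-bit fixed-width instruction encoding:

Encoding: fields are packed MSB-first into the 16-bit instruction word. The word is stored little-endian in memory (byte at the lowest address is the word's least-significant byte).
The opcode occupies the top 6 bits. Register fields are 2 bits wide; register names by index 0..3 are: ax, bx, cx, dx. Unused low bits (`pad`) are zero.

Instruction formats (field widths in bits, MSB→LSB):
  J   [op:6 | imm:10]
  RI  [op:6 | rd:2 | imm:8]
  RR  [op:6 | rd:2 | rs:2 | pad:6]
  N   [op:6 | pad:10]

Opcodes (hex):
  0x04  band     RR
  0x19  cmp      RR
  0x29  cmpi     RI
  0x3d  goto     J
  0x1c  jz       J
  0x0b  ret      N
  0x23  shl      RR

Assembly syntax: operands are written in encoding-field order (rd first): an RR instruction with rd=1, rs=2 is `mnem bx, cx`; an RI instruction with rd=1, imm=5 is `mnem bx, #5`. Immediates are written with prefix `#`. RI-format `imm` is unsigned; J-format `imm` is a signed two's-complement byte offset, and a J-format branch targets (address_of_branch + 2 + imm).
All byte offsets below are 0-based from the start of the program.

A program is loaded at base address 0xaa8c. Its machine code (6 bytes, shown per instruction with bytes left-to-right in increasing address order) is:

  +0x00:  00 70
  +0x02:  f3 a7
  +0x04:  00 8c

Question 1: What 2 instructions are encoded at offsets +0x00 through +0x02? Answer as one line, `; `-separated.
[00] 00 70 → 0x7000
  opcode bits[15:10]=0x1c: jz/J
  imm@[9:0]=0x0 ⇒ #0
[02] f3 a7 → 0xa7f3
  opcode bits[15:10]=0x29: cmpi/RI
  rd@[9:8]=0x3 ⇒ dx
  imm@[7:0]=0xf3 ⇒ #243

jz #0; cmpi dx, #243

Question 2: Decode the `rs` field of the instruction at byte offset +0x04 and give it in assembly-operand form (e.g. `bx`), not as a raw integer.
ax

+0x04: 00 8c ⇒ word 0x8c00 (little)
  opcode bits[15:10]=0x23: shl/RR
  rd: (w>>8)&0x3=0x0 → ax
  rs: (w>>6)&0x3=0x0 → ax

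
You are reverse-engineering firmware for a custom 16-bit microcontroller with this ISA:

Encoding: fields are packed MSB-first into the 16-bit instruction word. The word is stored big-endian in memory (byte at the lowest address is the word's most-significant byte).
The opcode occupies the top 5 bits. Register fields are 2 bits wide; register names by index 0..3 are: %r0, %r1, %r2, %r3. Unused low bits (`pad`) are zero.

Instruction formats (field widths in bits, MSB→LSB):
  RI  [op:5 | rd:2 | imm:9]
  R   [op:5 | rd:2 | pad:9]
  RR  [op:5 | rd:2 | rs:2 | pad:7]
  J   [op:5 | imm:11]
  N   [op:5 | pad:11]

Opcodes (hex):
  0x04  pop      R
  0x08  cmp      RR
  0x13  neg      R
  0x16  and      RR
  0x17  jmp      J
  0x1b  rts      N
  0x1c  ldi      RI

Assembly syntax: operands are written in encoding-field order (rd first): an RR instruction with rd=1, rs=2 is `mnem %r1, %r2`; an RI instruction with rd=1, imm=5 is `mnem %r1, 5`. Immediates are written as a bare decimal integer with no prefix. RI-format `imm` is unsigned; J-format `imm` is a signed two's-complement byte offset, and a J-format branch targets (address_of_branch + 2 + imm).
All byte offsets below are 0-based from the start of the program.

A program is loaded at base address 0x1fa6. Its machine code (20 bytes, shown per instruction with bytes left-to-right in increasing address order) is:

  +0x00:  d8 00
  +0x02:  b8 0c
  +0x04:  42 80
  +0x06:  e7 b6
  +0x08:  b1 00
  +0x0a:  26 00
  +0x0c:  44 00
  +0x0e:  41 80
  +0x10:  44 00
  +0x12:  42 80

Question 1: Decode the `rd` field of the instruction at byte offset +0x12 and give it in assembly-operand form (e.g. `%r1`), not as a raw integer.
%r1

+0x12: 42 80 ⇒ word 0x4280 (big)
  op=0x4280>>11=0x8 ⇒ cmp (RR)
  rd@[10:9]=0x1 ⇒ %r1
  rs@[8:7]=0x1 ⇒ %r1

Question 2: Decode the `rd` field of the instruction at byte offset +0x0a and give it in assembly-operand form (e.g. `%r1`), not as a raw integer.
@+0a  big-endian(26 00) = 0x2600
  opcode bits[15:11]=0x4: pop/R
  rd@[10:9]=0x3 ⇒ %r3

%r3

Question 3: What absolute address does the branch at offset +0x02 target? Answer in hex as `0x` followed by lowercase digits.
off 0x02: read b8 0c as big → 0xb80c
  opcode bits[15:11]=0x17: jmp/J
  imm@[10:0]=0xc ⇒ 12
  target = base 0x1fa6 + off 0x02 + 2 + imm 12 = 0x1fb6

0x1fb6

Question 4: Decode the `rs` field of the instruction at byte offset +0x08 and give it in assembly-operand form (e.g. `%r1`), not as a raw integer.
[08] b1 00 → 0xb100
  op=0xb100>>11=0x16 ⇒ and (RR)
  [10:9] rd=0 = %r0
  [8:7] rs=2 = %r2

%r2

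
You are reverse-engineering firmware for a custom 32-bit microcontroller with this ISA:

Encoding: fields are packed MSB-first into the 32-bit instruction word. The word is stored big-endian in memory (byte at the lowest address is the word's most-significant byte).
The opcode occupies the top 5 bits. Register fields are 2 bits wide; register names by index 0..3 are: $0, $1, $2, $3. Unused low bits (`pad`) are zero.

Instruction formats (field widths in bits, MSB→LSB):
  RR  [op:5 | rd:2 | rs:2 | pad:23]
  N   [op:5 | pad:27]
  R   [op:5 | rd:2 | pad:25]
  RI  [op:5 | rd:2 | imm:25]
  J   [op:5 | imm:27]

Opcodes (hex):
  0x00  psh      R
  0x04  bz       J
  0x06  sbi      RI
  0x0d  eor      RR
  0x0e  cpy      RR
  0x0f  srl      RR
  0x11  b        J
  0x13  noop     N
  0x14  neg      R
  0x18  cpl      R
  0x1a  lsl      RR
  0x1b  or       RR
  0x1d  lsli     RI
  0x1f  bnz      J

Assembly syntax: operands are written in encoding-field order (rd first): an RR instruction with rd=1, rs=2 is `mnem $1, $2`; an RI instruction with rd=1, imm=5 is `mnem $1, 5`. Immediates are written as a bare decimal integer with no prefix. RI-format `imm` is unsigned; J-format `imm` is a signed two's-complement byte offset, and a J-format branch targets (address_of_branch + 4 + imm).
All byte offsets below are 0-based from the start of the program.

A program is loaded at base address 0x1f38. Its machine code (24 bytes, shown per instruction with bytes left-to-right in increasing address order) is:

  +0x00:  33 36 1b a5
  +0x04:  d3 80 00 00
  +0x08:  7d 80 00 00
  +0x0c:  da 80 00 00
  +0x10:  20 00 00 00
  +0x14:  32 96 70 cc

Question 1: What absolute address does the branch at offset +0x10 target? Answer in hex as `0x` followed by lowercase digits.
+0x10: 20 00 00 00 ⇒ word 0x20000000 (big)
  opcode bits[31:27]=0x4: bz/J
  [26:0] imm=0 = 0
  target = base 0x1f38 + off 0x10 + 4 + imm 0 = 0x1f4c

0x1f4c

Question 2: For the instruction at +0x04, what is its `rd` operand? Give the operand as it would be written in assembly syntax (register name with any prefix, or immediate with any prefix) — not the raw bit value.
$1

off 0x04: read d3 80 00 00 as big → 0xd3800000
  opcode bits[31:27]=0x1a: lsl/RR
  rd: (w>>25)&0x3=0x1 → $1
  rs: (w>>23)&0x3=0x3 → $3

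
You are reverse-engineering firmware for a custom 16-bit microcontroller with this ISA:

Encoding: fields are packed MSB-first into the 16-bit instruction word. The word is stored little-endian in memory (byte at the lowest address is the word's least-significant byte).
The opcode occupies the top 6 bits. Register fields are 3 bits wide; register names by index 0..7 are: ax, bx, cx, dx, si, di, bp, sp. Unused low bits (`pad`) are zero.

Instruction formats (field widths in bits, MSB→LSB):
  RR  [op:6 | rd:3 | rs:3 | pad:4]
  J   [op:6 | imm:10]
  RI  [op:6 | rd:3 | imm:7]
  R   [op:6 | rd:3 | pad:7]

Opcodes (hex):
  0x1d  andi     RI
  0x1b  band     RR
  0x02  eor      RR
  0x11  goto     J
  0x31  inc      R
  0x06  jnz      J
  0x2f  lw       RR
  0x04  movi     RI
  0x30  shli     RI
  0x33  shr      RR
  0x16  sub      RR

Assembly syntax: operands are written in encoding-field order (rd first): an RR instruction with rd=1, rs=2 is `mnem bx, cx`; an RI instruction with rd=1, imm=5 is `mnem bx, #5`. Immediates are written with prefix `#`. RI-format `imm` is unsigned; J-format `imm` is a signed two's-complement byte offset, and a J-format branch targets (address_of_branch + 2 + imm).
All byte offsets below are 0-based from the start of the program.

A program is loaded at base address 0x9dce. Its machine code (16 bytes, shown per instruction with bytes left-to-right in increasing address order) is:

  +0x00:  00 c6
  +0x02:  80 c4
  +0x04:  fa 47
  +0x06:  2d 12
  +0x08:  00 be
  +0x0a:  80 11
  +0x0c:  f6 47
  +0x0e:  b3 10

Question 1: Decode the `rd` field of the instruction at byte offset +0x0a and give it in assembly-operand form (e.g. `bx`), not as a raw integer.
off 0x0a: read 80 11 as little → 0x1180
  op=0x1180>>10=0x4 ⇒ movi (RI)
  rd: (w>>7)&0x7=0x3 → dx
  imm: (w>>0)&0x7f=0x0 → #0

dx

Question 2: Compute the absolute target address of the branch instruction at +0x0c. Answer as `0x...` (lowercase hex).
[0c] f6 47 → 0x47f6
  opcode bits[15:10]=0x11: goto/J
  imm@[9:0]=0x3f6 (s10→-10) ⇒ #-10
  target = base 0x9dce + off 0x0c + 2 + imm -10 = 0x9dd2

0x9dd2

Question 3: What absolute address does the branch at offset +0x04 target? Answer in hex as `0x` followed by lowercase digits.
0x9dce

[04] fa 47 → 0x47fa
  top 6b → 0x11 → goto [J]
  imm: (w>>0)&0x3ff=0x3fa (s10→-6) → #-6
  target = base 0x9dce + off 0x04 + 2 + imm -6 = 0x9dce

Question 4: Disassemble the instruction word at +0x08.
lw si, ax

@+08  little-endian(00 be) = 0xbe00
  top 6b → 0x2f → lw [RR]
  rd@[9:7]=0x4 ⇒ si
  rs@[6:4]=0x0 ⇒ ax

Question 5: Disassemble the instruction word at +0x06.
@+06  little-endian(2d 12) = 0x122d
  top 6b → 0x4 → movi [RI]
  [9:7] rd=4 = si
  [6:0] imm=45 = #45

movi si, #45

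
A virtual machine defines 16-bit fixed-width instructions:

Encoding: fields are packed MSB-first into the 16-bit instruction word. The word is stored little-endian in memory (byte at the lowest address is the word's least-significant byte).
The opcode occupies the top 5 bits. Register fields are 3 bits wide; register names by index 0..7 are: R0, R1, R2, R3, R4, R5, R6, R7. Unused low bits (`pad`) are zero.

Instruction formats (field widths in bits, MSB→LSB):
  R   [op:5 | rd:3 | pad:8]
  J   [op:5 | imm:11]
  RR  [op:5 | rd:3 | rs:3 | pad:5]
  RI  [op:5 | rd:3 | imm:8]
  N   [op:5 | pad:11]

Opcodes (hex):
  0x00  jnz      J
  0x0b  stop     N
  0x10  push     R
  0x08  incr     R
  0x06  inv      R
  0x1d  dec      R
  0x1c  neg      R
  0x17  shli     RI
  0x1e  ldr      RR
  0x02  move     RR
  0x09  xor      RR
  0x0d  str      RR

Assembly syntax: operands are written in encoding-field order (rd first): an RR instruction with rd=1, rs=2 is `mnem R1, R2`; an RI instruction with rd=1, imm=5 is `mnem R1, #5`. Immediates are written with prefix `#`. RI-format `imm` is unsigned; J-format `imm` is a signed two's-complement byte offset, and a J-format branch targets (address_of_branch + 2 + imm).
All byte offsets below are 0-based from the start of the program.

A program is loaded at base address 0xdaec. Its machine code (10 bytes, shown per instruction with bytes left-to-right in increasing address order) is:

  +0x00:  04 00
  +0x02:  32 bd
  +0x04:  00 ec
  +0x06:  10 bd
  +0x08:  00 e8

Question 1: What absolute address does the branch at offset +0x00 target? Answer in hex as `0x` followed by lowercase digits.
0xdaf2

off 0x00: read 04 00 as little → 0x0004
  op=0x0004>>11=0x0 ⇒ jnz (J)
  imm: (w>>0)&0x7ff=0x4 → #4
  target = base 0xdaec + off 0x00 + 2 + imm 4 = 0xdaf2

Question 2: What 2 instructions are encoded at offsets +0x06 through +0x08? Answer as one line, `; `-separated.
off 0x06: read 10 bd as little → 0xbd10
  opcode bits[15:11]=0x17: shli/RI
  rd: (w>>8)&0x7=0x5 → R5
  imm: (w>>0)&0xff=0x10 → #16
off 0x08: read 00 e8 as little → 0xe800
  opcode bits[15:11]=0x1d: dec/R
  rd: (w>>8)&0x7=0x0 → R0

shli R5, #16; dec R0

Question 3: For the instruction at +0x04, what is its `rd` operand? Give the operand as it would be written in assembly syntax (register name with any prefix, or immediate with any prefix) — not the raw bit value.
@+04  little-endian(00 ec) = 0xec00
  top 5b → 0x1d → dec [R]
  rd@[10:8]=0x4 ⇒ R4

R4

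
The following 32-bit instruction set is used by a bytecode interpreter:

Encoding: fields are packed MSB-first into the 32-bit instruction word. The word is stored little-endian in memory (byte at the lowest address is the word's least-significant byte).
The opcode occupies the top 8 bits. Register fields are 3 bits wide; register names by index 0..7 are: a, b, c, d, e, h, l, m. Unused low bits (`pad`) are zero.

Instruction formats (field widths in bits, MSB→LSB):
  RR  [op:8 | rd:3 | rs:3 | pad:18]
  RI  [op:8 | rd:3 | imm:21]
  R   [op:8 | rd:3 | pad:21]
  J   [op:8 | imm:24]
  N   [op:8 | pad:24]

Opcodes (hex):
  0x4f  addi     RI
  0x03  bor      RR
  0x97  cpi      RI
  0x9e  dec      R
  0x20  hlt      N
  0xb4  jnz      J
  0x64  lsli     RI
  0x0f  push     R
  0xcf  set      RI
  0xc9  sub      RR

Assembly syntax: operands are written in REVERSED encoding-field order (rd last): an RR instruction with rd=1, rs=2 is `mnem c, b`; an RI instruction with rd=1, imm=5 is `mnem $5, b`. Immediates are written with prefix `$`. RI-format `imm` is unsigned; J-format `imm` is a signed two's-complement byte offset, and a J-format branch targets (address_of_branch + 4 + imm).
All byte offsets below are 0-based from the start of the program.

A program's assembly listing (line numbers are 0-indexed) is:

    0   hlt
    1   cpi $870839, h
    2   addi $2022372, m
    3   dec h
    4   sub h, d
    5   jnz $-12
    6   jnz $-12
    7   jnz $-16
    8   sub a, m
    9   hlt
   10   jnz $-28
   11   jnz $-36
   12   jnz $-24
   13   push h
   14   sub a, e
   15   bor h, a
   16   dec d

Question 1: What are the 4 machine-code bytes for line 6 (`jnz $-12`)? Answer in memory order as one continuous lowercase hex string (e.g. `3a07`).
f4ffffb4

L6: jnz op=0xb4:8|imm=-12:24 ⇒ 0xb4fffff4 ⇒ little f4 ff ff b4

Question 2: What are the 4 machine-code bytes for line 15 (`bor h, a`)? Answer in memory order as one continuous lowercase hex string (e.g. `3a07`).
00001403

15. bor fields op=0x3:8|rd=0:3|rs=5:3|pad=0:18 → word 03140000h → 00 00 14 03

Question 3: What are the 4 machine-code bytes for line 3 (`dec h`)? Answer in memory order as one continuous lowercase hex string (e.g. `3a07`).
3. dec fields op=0x9e:8|rd=5:3|pad=0:21 → word 9ea00000h → 00 00 a0 9e

0000a09e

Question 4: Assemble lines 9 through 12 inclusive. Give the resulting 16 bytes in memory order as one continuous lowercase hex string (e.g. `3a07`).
9. hlt fields op=0x20:8|pad=0:24 → word 20000000h → 00 00 00 20
10. jnz fields op=0xb4:8|imm=-28:24 → word b4ffffe4h → e4 ff ff b4
11. jnz fields op=0xb4:8|imm=-36:24 → word b4ffffdch → dc ff ff b4
12. jnz fields op=0xb4:8|imm=-24:24 → word b4ffffe8h → e8 ff ff b4

00000020e4ffffb4dcffffb4e8ffffb4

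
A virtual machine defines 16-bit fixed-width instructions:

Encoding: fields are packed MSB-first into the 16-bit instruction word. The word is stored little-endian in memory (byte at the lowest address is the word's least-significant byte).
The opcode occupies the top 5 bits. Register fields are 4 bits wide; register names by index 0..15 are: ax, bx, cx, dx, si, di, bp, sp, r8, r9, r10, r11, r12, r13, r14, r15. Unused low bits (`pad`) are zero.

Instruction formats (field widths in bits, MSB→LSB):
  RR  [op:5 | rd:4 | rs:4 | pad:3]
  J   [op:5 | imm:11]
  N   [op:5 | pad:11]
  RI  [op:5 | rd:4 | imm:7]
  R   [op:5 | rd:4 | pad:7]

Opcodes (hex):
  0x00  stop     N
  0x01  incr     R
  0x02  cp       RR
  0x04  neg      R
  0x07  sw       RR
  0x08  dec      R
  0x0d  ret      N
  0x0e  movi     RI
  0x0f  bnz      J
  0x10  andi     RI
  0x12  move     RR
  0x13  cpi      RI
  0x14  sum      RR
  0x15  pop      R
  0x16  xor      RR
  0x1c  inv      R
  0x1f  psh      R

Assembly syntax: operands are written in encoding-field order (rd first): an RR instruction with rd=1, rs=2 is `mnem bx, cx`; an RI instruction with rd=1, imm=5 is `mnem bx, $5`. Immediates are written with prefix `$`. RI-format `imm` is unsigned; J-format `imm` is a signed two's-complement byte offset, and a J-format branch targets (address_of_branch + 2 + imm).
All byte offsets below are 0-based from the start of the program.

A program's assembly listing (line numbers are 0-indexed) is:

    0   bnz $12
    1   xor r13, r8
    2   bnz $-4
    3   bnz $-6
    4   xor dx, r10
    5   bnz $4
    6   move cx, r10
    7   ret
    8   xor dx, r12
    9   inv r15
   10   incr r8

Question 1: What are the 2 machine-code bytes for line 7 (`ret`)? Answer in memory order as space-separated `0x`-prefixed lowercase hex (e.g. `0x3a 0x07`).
line 7 (ret): pack op=0xd:5|pad=0:11 = 0x6800; little→ 00 68

0x00 0x68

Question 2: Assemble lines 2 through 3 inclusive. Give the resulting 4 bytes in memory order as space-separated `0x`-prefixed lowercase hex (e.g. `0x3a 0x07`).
0xfc 0x7f 0xfa 0x7f

2. bnz fields op=0xf:5|imm=-4:11 → word 7ffch → fc 7f
3. bnz fields op=0xf:5|imm=-6:11 → word 7ffah → fa 7f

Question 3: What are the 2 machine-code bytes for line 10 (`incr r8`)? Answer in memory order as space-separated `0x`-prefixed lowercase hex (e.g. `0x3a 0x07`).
0x00 0x0c

line 10 (incr): pack op=0x1:5|rd=8:4|pad=0:7 = 0x0c00; little→ 00 0c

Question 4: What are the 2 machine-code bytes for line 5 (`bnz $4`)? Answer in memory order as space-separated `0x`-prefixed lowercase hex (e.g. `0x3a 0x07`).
0x04 0x78

L5: bnz op=0xf:5|imm=4:11 ⇒ 0x7804 ⇒ little 04 78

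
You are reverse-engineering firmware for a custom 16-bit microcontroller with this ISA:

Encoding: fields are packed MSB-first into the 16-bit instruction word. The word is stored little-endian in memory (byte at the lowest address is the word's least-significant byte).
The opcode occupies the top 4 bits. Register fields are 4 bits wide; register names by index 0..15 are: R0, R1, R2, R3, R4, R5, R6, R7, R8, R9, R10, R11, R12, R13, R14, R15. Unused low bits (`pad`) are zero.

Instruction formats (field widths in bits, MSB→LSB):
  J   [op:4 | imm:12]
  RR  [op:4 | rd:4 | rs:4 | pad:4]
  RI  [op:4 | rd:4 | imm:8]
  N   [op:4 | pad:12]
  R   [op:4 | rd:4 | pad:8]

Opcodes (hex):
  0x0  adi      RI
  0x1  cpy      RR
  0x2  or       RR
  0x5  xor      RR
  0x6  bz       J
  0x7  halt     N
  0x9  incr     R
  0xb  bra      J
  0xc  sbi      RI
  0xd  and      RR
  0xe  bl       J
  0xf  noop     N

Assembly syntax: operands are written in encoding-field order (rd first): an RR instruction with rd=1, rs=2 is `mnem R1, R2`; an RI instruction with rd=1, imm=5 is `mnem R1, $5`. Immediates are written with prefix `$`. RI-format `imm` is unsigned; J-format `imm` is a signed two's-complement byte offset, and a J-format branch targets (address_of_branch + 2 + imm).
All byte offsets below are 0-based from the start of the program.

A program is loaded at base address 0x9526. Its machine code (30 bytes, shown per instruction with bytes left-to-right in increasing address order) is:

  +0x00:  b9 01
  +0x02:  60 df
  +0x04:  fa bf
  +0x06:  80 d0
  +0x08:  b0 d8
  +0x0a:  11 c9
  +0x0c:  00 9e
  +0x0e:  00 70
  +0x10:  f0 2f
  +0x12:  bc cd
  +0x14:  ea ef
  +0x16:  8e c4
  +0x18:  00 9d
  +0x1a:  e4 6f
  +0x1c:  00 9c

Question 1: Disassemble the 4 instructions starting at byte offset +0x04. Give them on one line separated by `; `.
bra $-6; and R0, R8; and R8, R11; sbi R9, $17

off 0x04: read fa bf as little → 0xbffa
  top 4b → 0xb → bra [J]
  [11:0] imm=4090 (s12→-6) = $-6
off 0x06: read 80 d0 as little → 0xd080
  top 4b → 0xd → and [RR]
  [11:8] rd=0 = R0
  [7:4] rs=8 = R8
off 0x08: read b0 d8 as little → 0xd8b0
  top 4b → 0xd → and [RR]
  [11:8] rd=8 = R8
  [7:4] rs=11 = R11
off 0x0a: read 11 c9 as little → 0xc911
  top 4b → 0xc → sbi [RI]
  [11:8] rd=9 = R9
  [7:0] imm=17 = $17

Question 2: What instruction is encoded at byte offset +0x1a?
+0x1a: e4 6f ⇒ word 0x6fe4 (little)
  op=0x6fe4>>12=0x6 ⇒ bz (J)
  [11:0] imm=4068 (s12→-28) = $-28

bz $-28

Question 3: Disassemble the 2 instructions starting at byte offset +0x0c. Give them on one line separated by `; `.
incr R14; halt

@+0c  little-endian(00 9e) = 0x9e00
  op=0x9e00>>12=0x9 ⇒ incr (R)
  rd@[11:8]=0xe ⇒ R14
@+0e  little-endian(00 70) = 0x7000
  op=0x7000>>12=0x7 ⇒ halt (N)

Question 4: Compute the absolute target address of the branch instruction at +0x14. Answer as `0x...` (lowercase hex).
0x9526

+0x14: ea ef ⇒ word 0xefea (little)
  op=0xefea>>12=0xe ⇒ bl (J)
  imm@[11:0]=0xfea (s12→-22) ⇒ $-22
  target = base 0x9526 + off 0x14 + 2 + imm -22 = 0x9526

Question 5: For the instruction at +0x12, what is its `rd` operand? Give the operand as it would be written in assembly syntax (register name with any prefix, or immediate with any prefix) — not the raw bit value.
[12] bc cd → 0xcdbc
  op=0xcdbc>>12=0xc ⇒ sbi (RI)
  rd@[11:8]=0xd ⇒ R13
  imm@[7:0]=0xbc ⇒ $188

R13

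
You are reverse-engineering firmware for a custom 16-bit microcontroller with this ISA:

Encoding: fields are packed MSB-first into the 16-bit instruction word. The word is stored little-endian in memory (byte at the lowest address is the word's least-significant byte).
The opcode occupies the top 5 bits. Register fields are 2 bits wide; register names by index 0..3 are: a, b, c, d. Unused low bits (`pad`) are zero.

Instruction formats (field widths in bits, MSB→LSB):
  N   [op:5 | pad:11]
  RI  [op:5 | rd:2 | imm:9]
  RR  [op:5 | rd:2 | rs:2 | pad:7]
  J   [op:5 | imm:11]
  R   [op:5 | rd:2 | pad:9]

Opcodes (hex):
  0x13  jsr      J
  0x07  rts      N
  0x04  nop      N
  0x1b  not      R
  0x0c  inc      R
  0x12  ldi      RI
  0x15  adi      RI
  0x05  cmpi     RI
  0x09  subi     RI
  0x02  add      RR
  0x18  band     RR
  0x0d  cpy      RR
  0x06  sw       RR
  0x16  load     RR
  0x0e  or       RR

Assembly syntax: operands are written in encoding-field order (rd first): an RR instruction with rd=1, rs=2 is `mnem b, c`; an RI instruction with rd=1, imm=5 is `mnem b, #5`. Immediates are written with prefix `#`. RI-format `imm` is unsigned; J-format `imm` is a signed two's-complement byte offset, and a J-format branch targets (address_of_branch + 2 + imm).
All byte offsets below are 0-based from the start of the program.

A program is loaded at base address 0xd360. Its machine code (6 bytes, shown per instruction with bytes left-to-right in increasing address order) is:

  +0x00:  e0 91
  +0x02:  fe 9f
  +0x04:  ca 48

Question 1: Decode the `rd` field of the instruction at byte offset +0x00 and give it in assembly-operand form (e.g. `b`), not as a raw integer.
@+00  little-endian(e0 91) = 0x91e0
  top 5b → 0x12 → ldi [RI]
  rd@[10:9]=0x0 ⇒ a
  imm@[8:0]=0x1e0 ⇒ #480

a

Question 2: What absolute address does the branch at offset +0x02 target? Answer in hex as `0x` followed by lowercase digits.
off 0x02: read fe 9f as little → 0x9ffe
  top 5b → 0x13 → jsr [J]
  imm: (w>>0)&0x7ff=0x7fe (s11→-2) → #-2
  target = base 0xd360 + off 0x02 + 2 + imm -2 = 0xd362

0xd362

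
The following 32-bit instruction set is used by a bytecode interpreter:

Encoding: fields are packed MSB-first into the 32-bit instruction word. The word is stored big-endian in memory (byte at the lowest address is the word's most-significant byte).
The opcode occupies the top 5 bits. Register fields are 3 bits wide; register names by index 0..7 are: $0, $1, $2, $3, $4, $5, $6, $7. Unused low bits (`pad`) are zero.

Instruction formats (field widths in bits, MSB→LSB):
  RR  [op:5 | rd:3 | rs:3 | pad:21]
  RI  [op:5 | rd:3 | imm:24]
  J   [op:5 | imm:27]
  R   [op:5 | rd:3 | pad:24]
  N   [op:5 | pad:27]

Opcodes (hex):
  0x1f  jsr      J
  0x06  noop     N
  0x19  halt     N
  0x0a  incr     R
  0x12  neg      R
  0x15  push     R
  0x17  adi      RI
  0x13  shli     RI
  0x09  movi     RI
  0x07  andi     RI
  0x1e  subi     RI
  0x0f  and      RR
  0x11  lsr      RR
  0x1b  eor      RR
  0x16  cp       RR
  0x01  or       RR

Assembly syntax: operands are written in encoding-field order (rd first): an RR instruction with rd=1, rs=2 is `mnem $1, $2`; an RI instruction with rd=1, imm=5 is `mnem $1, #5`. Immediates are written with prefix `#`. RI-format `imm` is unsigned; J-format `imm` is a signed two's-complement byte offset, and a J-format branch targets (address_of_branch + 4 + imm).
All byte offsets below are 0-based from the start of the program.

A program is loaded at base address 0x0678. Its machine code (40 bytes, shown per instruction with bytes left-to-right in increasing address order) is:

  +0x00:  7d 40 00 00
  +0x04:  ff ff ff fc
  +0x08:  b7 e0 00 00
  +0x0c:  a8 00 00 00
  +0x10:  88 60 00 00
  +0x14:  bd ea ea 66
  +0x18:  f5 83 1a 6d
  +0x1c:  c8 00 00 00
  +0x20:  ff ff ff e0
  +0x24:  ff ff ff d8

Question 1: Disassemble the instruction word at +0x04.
jsr #-4

@+04  big-endian(ff ff ff fc) = 0xfffffffc
  op=0xfffffffc>>27=0x1f ⇒ jsr (J)
  [26:0] imm=134217724 (s27→-4) = #-4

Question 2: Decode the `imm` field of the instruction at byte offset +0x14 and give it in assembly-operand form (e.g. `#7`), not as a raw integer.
@+14  big-endian(bd ea ea 66) = 0xbdeaea66
  opcode bits[31:27]=0x17: adi/RI
  rd: (w>>24)&0x7=0x5 → $5
  imm: (w>>0)&0xffffff=0xeaea66 → #15395430

#15395430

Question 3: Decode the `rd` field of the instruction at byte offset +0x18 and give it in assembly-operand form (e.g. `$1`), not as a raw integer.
$5

off 0x18: read f5 83 1a 6d as big → 0xf5831a6d
  opcode bits[31:27]=0x1e: subi/RI
  [26:24] rd=5 = $5
  [23:0] imm=8591981 = #8591981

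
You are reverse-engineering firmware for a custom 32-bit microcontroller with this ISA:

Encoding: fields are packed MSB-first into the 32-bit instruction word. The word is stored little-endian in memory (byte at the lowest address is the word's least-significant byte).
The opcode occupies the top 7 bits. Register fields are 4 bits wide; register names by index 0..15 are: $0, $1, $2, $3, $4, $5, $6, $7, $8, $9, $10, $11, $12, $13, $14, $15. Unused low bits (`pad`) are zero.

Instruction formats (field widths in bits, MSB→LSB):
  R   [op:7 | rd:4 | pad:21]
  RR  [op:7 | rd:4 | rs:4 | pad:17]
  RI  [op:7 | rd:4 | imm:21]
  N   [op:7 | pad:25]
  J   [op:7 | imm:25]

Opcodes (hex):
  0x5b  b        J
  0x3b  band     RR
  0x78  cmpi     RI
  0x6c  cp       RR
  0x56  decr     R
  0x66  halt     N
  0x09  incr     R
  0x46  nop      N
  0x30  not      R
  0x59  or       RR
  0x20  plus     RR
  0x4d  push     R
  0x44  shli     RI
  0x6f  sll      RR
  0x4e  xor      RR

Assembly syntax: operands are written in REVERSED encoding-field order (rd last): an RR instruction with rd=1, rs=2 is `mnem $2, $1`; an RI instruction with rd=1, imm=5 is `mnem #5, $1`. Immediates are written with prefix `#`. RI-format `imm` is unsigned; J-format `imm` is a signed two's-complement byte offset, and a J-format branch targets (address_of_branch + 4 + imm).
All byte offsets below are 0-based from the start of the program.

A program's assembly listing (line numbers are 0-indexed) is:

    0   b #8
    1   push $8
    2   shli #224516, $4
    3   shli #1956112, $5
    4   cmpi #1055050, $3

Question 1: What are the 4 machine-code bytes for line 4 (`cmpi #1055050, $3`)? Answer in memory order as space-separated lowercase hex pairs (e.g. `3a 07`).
4a 19 70 f0

line 4 (cmpi): pack op=0x78:7|rd=3:4|imm=1055050:21 = 0xf070194a; little→ 4a 19 70 f0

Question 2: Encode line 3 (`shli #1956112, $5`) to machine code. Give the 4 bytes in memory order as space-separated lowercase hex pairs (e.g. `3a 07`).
10 d9 bd 88

3. shli fields op=0x44:7|rd=5:4|imm=1956112:21 → word 88bdd910h → 10 d9 bd 88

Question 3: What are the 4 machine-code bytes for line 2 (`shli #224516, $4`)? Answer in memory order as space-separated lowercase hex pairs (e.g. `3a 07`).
04 6d 83 88

2. shli fields op=0x44:7|rd=4:4|imm=224516:21 → word 88836d04h → 04 6d 83 88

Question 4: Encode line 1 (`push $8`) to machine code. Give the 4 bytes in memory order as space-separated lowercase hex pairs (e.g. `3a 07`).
00 00 00 9b

line 1 (push): pack op=0x4d:7|rd=8:4|pad=0:21 = 0x9b000000; little→ 00 00 00 9b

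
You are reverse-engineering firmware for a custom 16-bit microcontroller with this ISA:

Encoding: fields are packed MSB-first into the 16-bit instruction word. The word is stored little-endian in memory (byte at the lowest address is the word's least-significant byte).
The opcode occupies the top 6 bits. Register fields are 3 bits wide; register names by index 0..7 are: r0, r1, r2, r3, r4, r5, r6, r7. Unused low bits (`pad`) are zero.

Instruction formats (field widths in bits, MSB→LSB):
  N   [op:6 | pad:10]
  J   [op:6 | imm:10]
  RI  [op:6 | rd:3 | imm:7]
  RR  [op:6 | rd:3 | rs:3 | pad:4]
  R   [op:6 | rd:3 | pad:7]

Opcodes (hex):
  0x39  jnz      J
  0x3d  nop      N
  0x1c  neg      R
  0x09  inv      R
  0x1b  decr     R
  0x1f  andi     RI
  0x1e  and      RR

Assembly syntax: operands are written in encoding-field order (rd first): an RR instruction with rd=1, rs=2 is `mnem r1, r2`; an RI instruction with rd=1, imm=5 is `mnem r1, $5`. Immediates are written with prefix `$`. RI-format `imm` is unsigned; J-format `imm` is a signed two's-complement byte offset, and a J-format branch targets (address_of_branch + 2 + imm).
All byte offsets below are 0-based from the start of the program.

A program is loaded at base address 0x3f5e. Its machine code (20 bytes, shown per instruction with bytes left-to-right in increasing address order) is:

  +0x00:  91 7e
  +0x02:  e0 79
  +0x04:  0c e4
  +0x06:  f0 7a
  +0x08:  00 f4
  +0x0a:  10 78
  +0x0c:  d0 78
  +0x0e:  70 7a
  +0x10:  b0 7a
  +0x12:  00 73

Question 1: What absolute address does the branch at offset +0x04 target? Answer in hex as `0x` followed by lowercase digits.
off 0x04: read 0c e4 as little → 0xe40c
  opcode bits[15:10]=0x39: jnz/J
  [9:0] imm=12 = $12
  target = base 0x3f5e + off 0x04 + 2 + imm 12 = 0x3f70

0x3f70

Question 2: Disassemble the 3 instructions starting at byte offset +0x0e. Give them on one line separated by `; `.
@+0e  little-endian(70 7a) = 0x7a70
  opcode bits[15:10]=0x1e: and/RR
  [9:7] rd=4 = r4
  [6:4] rs=7 = r7
@+10  little-endian(b0 7a) = 0x7ab0
  opcode bits[15:10]=0x1e: and/RR
  [9:7] rd=5 = r5
  [6:4] rs=3 = r3
@+12  little-endian(00 73) = 0x7300
  opcode bits[15:10]=0x1c: neg/R
  [9:7] rd=6 = r6

and r4, r7; and r5, r3; neg r6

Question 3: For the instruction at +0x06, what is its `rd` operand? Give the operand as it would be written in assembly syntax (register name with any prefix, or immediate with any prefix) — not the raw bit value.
[06] f0 7a → 0x7af0
  op=0x7af0>>10=0x1e ⇒ and (RR)
  [9:7] rd=5 = r5
  [6:4] rs=7 = r7

r5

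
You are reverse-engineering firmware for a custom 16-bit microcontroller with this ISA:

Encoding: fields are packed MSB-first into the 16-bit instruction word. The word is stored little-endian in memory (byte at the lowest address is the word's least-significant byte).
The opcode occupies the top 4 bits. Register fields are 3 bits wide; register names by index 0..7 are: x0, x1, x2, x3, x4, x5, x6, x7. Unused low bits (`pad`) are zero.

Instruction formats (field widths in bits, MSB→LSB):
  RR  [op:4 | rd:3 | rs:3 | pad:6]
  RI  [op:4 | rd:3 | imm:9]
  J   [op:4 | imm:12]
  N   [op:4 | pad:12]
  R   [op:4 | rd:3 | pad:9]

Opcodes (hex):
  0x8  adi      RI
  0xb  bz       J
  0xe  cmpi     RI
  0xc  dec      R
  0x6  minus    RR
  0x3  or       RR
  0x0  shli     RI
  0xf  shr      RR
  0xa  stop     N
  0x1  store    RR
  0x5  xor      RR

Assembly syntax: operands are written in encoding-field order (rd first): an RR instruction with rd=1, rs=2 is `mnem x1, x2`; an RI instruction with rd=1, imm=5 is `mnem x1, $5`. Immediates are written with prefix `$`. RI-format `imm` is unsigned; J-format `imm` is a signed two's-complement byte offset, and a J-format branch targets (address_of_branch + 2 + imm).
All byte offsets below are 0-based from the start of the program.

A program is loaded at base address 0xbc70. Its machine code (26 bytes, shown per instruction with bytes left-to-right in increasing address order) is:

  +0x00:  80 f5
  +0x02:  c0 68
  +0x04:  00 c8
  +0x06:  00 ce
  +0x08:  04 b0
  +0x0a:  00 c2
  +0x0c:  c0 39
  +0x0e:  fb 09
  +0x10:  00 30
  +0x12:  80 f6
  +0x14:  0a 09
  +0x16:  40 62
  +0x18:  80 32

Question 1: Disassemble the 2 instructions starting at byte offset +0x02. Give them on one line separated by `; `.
@+02  little-endian(c0 68) = 0x68c0
  top 4b → 0x6 → minus [RR]
  rd@[11:9]=0x4 ⇒ x4
  rs@[8:6]=0x3 ⇒ x3
@+04  little-endian(00 c8) = 0xc800
  top 4b → 0xc → dec [R]
  rd@[11:9]=0x4 ⇒ x4

minus x4, x3; dec x4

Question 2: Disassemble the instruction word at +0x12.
@+12  little-endian(80 f6) = 0xf680
  top 4b → 0xf → shr [RR]
  rd: (w>>9)&0x7=0x3 → x3
  rs: (w>>6)&0x7=0x2 → x2

shr x3, x2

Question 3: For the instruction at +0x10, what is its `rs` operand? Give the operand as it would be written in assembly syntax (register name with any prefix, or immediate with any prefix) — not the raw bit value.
x0

[10] 00 30 → 0x3000
  op=0x3000>>12=0x3 ⇒ or (RR)
  rd: (w>>9)&0x7=0x0 → x0
  rs: (w>>6)&0x7=0x0 → x0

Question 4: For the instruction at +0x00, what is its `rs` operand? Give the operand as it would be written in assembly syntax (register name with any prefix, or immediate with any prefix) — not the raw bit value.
x6

[00] 80 f5 → 0xf580
  opcode bits[15:12]=0xf: shr/RR
  [11:9] rd=2 = x2
  [8:6] rs=6 = x6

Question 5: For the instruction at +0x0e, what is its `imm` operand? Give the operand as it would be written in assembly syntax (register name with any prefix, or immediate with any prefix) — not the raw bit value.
$507

[0e] fb 09 → 0x09fb
  op=0x09fb>>12=0x0 ⇒ shli (RI)
  [11:9] rd=4 = x4
  [8:0] imm=507 = $507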